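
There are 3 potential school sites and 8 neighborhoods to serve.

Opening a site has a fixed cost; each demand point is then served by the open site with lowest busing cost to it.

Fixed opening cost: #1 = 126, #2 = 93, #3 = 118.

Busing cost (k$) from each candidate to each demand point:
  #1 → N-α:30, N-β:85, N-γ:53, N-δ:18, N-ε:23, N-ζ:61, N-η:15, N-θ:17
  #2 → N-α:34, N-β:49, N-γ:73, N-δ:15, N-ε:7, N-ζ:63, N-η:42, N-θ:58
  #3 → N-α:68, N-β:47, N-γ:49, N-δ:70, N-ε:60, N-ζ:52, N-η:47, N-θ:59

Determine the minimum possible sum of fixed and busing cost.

428

Open {#1}: assign each demand point to its cheapest open site.
  N-α→#1 30, N-β→#1 85, N-γ→#1 53, N-δ→#1 18, N-ε→#1 23, N-ζ→#1 61, N-η→#1 15, N-θ→#1 17
  busing cost 302, fixed 126 → total 428.
Compare {#2}: busing cost 341 + fixed 93 = 434.
Compare {#1, #2}: busing cost 247 + fixed 219 = 466.
Compare {#1, #3}: busing cost 251 + fixed 244 = 495.
All other subsets cost ≥ 434. Minimum total cost: 428.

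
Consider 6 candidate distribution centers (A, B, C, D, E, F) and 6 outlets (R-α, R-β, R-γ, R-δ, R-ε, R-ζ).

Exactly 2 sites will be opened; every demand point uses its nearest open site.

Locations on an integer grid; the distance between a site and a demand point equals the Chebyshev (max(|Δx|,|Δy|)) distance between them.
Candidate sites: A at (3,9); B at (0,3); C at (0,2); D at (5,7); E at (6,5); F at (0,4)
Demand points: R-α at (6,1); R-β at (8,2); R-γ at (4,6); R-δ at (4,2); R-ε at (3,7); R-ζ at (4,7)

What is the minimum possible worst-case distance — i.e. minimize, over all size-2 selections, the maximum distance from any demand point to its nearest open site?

4

Open {A, E}.
  Farthest demand point is R-α at distance 4 (to E); all others are ≤ 4.
With {B, E} the worst case is 4.
With {C, E} the worst case is 4.
No size-2 selection achieves below 4.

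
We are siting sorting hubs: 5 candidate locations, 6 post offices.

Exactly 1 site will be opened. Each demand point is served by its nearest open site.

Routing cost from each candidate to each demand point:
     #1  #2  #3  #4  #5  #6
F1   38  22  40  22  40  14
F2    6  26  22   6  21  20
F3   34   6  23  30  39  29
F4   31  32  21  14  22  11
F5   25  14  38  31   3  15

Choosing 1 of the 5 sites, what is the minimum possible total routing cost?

Open {F2}.
  #1→F2 6, #2→F2 26, #3→F2 22, #4→F2 6, #5→F2 21, #6→F2 20  ⇒ total 101.
Compare {F5}: total 126.
Compare {F4}: total 131.
No size-1 selection does better; minimum is 101.

101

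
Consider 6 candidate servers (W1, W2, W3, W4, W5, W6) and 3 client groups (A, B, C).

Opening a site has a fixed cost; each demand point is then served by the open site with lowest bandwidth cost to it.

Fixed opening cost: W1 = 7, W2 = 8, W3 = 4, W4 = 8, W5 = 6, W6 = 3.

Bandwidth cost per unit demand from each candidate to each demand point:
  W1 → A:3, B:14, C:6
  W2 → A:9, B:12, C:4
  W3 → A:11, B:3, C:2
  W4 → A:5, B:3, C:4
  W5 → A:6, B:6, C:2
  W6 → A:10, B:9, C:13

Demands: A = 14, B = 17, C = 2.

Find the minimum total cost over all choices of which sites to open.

Open {W1, W3}: assign each demand point to its cheapest open site.
  A→W1 14×3=42, B→W3 17×3=51, C→W3 2×2=4
  bandwidth cost 97, fixed 11 → total 108.
Compare {W1, W3, W6}: bandwidth cost 97 + fixed 14 = 111.
Compare {W1, W3, W5}: bandwidth cost 97 + fixed 17 = 114.
Compare {W1, W4}: bandwidth cost 101 + fixed 15 = 116.
All other subsets cost ≥ 111. Minimum total cost: 108.

108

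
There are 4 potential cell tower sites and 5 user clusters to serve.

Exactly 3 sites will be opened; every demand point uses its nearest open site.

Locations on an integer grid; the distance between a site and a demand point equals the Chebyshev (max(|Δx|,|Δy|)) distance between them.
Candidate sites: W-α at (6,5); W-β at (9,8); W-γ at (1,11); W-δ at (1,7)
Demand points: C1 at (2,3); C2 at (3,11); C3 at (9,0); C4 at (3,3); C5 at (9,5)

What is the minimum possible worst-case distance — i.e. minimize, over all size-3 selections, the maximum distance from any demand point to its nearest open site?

5

Open {W-α, W-β, W-γ}.
  Farthest demand point is C3 at distance 5 (to W-α); all others are ≤ 5.
With {W-α, W-β, W-δ} the worst case is 5.
With {W-α, W-γ, W-δ} the worst case is 5.
No size-3 selection achieves below 5.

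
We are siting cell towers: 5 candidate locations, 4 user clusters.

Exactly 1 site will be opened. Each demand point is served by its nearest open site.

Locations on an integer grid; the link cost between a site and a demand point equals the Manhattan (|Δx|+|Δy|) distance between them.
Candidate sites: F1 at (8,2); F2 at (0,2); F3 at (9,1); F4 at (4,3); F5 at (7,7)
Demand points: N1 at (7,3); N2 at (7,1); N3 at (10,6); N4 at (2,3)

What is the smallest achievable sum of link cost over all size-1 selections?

17

Open {F1}.
  N1→F1 2, N2→F1 2, N3→F1 6, N4→F1 7  ⇒ total 17.
Compare {F4}: total 19.
Compare {F3}: total 21.
No size-1 selection does better; minimum is 17.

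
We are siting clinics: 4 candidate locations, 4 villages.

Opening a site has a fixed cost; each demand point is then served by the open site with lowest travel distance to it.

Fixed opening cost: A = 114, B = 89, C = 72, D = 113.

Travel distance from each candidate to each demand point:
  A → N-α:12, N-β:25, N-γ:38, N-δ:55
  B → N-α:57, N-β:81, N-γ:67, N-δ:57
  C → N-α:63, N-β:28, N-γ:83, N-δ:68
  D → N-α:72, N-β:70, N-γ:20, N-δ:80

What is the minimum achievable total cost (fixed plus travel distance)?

244

Open {A}: assign each demand point to its cheapest open site.
  N-α→A 12, N-β→A 25, N-γ→A 38, N-δ→A 55
  travel distance 130, fixed 114 → total 244.
Compare {C}: travel distance 242 + fixed 72 = 314.
Compare {A, C}: travel distance 130 + fixed 186 = 316.
Compare {A, B}: travel distance 130 + fixed 203 = 333.
All other subsets cost ≥ 314. Minimum total cost: 244.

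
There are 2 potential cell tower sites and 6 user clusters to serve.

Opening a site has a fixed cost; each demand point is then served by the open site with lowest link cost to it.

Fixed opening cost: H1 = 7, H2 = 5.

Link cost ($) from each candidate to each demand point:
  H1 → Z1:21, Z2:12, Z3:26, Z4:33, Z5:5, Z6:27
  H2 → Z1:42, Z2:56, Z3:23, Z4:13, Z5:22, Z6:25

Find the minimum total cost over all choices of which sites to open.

111

Open {H1, H2}: assign each demand point to its cheapest open site.
  Z1→H1 21, Z2→H1 12, Z3→H2 23, Z4→H2 13, Z5→H1 5, Z6→H2 25
  link cost 99, fixed 12 → total 111.
Compare {H1}: link cost 124 + fixed 7 = 131.
Compare {H2}: link cost 181 + fixed 5 = 186.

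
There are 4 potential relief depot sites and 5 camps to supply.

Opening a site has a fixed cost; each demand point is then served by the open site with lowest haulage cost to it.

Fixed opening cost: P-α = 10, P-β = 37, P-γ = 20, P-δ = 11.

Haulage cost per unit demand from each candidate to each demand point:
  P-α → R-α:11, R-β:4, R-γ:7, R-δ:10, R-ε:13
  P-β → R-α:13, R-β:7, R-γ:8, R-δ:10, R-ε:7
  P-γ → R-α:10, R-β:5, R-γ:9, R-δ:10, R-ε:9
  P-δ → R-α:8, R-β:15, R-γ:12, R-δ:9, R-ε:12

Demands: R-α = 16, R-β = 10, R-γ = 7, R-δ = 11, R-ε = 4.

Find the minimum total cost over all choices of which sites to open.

385

Open {P-α, P-δ}: assign each demand point to its cheapest open site.
  R-α→P-δ 16×8=128, R-β→P-α 10×4=40, R-γ→P-α 7×7=49, R-δ→P-δ 11×9=99, R-ε→P-δ 4×12=48
  haulage cost 364, fixed 21 → total 385.
Compare {P-α, P-γ, P-δ}: haulage cost 352 + fixed 41 = 393.
Compare {P-α, P-β, P-δ}: haulage cost 344 + fixed 58 = 402.
Compare {P-γ, P-δ}: haulage cost 376 + fixed 31 = 407.
All other subsets cost ≥ 393. Minimum total cost: 385.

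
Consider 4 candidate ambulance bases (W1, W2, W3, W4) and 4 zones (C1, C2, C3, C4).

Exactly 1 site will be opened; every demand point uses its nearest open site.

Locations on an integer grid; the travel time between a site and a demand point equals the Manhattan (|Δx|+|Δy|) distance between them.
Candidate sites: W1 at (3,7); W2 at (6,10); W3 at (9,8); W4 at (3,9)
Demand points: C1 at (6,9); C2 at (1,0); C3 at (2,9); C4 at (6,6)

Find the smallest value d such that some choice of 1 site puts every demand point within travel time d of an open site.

Open {W1}.
  Farthest demand point is C2 at travel time 9 (to W1); all others are ≤ 9.
With {W4} the worst case is 11.
With {W2} the worst case is 15.
No size-1 selection achieves below 9.

9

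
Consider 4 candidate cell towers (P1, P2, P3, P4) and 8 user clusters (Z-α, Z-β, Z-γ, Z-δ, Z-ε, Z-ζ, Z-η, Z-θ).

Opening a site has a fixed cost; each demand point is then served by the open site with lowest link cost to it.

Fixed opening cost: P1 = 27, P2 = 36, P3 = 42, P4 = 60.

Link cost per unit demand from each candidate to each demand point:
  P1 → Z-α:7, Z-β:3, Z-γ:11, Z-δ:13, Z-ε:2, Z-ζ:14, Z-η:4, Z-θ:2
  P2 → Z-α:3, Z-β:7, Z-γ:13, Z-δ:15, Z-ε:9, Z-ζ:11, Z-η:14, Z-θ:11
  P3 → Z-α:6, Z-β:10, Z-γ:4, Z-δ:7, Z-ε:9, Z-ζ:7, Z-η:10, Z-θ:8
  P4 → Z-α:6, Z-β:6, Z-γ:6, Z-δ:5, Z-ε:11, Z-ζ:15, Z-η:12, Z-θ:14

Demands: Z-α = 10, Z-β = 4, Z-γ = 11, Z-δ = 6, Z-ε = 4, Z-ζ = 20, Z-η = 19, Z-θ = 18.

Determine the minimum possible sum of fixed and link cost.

487

Open {P1, P3}: assign each demand point to its cheapest open site.
  Z-α→P3 10×6=60, Z-β→P1 4×3=12, Z-γ→P3 11×4=44, Z-δ→P3 6×7=42, Z-ε→P1 4×2=8, Z-ζ→P3 20×7=140, Z-η→P1 19×4=76, Z-θ→P1 18×2=36
  link cost 418, fixed 69 → total 487.
Compare {P1, P2, P3}: link cost 388 + fixed 105 = 493.
Compare {P1, P3, P4}: link cost 406 + fixed 129 = 535.
Compare {P1, P2, P3, P4}: link cost 376 + fixed 165 = 541.
All other subsets cost ≥ 493. Minimum total cost: 487.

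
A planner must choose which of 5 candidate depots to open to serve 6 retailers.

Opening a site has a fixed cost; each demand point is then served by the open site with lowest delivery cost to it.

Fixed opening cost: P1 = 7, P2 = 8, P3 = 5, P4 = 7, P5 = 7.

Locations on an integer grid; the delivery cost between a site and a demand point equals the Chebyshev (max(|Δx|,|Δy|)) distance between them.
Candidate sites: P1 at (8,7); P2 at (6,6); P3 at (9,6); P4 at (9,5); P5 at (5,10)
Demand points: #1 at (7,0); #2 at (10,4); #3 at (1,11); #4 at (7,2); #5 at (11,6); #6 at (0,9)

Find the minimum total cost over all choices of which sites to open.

Open {P4, P5}: assign each demand point to its cheapest open site.
  #1→P4 5, #2→P4 1, #3→P5 4, #4→P4 3, #5→P4 2, #6→P5 5
  delivery cost 20, fixed 14 → total 34.
Compare {P4}: delivery cost 28 + fixed 7 = 35.
Compare {P3, P5}: delivery cost 23 + fixed 12 = 35.
Compare {P3}: delivery cost 31 + fixed 5 = 36.
All other subsets cost ≥ 35. Minimum total cost: 34.

34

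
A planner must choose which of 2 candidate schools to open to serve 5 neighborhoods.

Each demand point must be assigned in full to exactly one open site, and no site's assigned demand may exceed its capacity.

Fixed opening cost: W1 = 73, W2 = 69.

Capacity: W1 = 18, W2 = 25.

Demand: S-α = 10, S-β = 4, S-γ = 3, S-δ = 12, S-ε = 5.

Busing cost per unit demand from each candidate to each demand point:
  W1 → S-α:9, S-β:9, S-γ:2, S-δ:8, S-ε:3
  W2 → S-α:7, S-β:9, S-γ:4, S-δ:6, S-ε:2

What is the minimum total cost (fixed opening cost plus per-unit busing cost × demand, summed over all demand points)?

Open {W1, W2}; cheapest assignment that respects the capacities:
  W1 (cap 18, load 12): S-β, S-γ, S-ε — cost 4×9 + 3×2 + 5×3 = 57
  W2 (cap 25, load 22): S-α, S-δ — cost 10×7 + 12×6 = 142
  Shipping 199, fixed 142 → total 341.
  Any other capacity-feasible assignment to {W1, W2} ships for at least 199.
Total demand is 34 and no other set of sites has combined capacity ≥ 34, so {W1, W2} is the only feasible choice of open sites. Minimum: 341.

341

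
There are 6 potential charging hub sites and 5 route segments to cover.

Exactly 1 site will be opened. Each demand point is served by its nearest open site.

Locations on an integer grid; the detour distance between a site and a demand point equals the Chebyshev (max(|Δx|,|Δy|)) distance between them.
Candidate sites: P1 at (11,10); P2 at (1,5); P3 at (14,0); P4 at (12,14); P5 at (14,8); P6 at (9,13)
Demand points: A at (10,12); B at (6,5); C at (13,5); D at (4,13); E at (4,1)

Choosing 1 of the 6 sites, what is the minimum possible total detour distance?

28

Open {P1}.
  A→P1 2, B→P1 5, C→P1 5, D→P1 7, E→P1 9  ⇒ total 28.
Compare {P6}: total 34.
Compare {P5}: total 35.
No size-1 selection does better; minimum is 28.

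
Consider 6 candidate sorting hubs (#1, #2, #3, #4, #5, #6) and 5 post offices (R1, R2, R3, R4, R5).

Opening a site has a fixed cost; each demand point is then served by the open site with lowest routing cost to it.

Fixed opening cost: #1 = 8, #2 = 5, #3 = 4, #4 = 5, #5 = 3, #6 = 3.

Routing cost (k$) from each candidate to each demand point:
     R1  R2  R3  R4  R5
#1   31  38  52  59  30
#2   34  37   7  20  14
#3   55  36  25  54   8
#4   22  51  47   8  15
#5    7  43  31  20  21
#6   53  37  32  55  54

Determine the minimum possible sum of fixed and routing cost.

Open {#2, #3, #4, #5}: assign each demand point to its cheapest open site.
  R1→#5 7, R2→#3 36, R3→#2 7, R4→#4 8, R5→#3 8
  routing cost 66, fixed 17 → total 83.
Compare {#2, #4, #5}: routing cost 73 + fixed 13 = 86.
Compare {#2, #3, #4, #5, #6}: routing cost 66 + fixed 20 = 86.
Compare {#2, #4, #5, #6}: routing cost 73 + fixed 16 = 89.
All other subsets cost ≥ 86. Minimum total cost: 83.

83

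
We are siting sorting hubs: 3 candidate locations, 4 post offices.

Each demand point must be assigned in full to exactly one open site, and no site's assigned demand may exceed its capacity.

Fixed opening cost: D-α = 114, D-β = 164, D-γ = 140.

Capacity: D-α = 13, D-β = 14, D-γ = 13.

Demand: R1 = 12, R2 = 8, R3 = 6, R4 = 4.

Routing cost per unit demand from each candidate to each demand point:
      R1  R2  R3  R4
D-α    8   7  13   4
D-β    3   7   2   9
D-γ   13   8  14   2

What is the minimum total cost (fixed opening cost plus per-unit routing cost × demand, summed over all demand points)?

Open {D-α, D-β, D-γ}; cheapest assignment that respects the capacities:
  D-α (cap 13, load 12): R1 — cost 12×8 = 96
  D-β (cap 14, load 14): R2, R3 — cost 8×7 + 6×2 = 68
  D-γ (cap 13, load 4): R4 — cost 4×2 = 8
  Shipping 172, fixed 418 → total 590.
  Any other capacity-feasible assignment to {D-α, D-β, D-γ} ships for at least 172.
Total demand is 30 and no other set of sites has combined capacity ≥ 30, so {D-α, D-β, D-γ} is the only feasible choice of open sites. Minimum: 590.

590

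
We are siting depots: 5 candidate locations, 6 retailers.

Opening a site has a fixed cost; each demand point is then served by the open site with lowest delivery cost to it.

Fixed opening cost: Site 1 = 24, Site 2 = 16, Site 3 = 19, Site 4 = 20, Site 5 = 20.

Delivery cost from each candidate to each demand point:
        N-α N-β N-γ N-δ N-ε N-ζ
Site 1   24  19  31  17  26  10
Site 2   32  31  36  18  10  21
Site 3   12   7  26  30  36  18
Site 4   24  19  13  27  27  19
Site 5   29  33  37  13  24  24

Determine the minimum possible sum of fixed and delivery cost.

126

Open {Site 2, Site 3}: assign each demand point to its cheapest open site.
  N-α→Site 3 12, N-β→Site 3 7, N-γ→Site 3 26, N-δ→Site 2 18, N-ε→Site 2 10, N-ζ→Site 3 18
  delivery cost 91, fixed 35 → total 126.
Compare {Site 2, Site 3, Site 4}: delivery cost 78 + fixed 55 = 133.
Compare {Site 2, Site 4}: delivery cost 103 + fixed 36 = 139.
Compare {Site 3, Site 5}: delivery cost 100 + fixed 39 = 139.
All other subsets cost ≥ 133. Minimum total cost: 126.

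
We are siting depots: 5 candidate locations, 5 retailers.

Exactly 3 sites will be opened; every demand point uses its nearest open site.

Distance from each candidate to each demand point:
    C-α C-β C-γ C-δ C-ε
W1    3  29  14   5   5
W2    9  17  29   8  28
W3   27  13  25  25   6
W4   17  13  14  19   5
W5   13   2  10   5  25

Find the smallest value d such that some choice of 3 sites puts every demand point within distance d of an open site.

Open {W1, W2, W5}.
  Farthest demand point is C-γ at distance 10 (to W5); all others are ≤ 10.
With {W1, W3, W5} the worst case is 10.
With {W1, W4, W5} the worst case is 10.
No size-3 selection achieves below 10.

10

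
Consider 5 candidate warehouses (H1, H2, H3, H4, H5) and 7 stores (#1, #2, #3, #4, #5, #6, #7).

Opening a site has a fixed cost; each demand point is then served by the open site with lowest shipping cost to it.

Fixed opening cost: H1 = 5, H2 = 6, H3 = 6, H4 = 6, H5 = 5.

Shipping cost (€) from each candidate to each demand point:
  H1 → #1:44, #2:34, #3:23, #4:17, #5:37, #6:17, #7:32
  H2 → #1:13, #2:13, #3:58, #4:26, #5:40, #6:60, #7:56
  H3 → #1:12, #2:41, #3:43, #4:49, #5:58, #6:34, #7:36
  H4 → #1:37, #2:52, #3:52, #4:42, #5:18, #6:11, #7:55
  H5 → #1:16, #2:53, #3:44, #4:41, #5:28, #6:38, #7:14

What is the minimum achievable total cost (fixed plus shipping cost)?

Open {H1, H2, H4, H5}: assign each demand point to its cheapest open site.
  #1→H2 13, #2→H2 13, #3→H1 23, #4→H1 17, #5→H4 18, #6→H4 11, #7→H5 14
  shipping cost 109, fixed 22 → total 131.
Compare {H1, H2, H3, H4, H5}: shipping cost 108 + fixed 28 = 136.
Compare {H1, H2, H5}: shipping cost 125 + fixed 16 = 141.
Compare {H1, H2, H4}: shipping cost 127 + fixed 17 = 144.
All other subsets cost ≥ 136. Minimum total cost: 131.

131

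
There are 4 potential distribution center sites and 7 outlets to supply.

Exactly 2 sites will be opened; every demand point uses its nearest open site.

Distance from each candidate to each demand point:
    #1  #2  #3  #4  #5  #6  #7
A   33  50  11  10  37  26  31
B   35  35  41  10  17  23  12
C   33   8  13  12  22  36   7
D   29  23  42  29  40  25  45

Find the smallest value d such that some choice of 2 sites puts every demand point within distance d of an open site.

Open {C, D}.
  Farthest demand point is #1 at distance 29 (to D); all others are ≤ 29.
With {A, C} the worst case is 33.
With {B, C} the worst case is 33.
No size-2 selection achieves below 29.

29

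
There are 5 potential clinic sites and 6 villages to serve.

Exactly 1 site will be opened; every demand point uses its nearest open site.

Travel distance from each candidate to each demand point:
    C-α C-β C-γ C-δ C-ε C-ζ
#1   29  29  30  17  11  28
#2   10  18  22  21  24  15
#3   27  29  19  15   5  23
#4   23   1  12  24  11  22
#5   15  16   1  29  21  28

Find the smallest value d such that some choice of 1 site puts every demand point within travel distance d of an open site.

Open {#2}.
  Farthest demand point is C-ε at travel distance 24 (to #2); all others are ≤ 24.
With {#4} the worst case is 24.
With {#3} the worst case is 29.
No size-1 selection achieves below 24.

24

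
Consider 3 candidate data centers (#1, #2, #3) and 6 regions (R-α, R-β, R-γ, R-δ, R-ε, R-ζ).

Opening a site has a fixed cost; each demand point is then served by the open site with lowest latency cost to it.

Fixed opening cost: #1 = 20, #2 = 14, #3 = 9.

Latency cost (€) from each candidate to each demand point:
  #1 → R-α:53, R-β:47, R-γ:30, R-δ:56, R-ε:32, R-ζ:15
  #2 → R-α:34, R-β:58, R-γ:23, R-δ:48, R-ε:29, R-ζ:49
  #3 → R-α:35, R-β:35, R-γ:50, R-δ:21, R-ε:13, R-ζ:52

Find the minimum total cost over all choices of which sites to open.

178

Open {#1, #3}: assign each demand point to its cheapest open site.
  R-α→#3 35, R-β→#3 35, R-γ→#1 30, R-δ→#3 21, R-ε→#3 13, R-ζ→#1 15
  latency cost 149, fixed 29 → total 178.
Compare {#1, #2, #3}: latency cost 141 + fixed 43 = 184.
Compare {#2, #3}: latency cost 175 + fixed 23 = 198.
Compare {#3}: latency cost 206 + fixed 9 = 215.
All other subsets cost ≥ 184. Minimum total cost: 178.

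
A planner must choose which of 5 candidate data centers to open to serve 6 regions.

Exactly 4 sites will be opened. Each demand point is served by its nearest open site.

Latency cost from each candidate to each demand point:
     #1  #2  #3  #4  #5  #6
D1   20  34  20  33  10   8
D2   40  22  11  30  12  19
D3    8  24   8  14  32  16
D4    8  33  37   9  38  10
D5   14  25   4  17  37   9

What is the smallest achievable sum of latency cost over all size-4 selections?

Open {D1, D2, D4, D5}.
  #1→D4 8, #2→D2 22, #3→D5 4, #4→D4 9, #5→D1 10, #6→D1 8  ⇒ total 61.
Compare {D1, D3, D4, D5}: total 63.
Compare {D2, D3, D4, D5}: total 64.
No size-4 selection does better; minimum is 61.

61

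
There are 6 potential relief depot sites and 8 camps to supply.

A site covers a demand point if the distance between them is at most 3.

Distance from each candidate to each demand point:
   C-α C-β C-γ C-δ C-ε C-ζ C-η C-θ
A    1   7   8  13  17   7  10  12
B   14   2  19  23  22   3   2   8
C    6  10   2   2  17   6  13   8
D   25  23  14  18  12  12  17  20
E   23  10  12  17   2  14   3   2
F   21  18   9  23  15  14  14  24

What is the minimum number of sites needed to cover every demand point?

4

Coverage sets (demand points within 3 of each site):
  A: {C-α}
  B: {C-β, C-ζ, C-η}
  C: {C-γ, C-δ}
  D: {}
  E: {C-ε, C-η, C-θ}
  F: {}
No 3 sites suffice: every size-3 union leaves at least one demand point uncovered.
But {A, B, C, E} covers everything, so the minimum is 4.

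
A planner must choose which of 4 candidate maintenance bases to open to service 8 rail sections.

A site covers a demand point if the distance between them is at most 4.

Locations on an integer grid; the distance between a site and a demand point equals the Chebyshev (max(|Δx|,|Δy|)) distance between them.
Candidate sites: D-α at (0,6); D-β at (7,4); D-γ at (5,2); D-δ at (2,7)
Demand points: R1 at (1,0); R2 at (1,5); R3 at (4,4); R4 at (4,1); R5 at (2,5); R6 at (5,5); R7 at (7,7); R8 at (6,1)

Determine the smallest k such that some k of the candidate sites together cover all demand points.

Coverage sets (demand points within 4 of each site):
  D-α: {R2, R3, R5}
  D-β: {R3, R4, R6, R7, R8}
  D-γ: {R1, R2, R3, R4, R5, R6, R8}
  D-δ: {R2, R3, R5, R6}
No single site covers all 8 demand points.
But {D-β, D-γ} covers everything, so the minimum is 2.

2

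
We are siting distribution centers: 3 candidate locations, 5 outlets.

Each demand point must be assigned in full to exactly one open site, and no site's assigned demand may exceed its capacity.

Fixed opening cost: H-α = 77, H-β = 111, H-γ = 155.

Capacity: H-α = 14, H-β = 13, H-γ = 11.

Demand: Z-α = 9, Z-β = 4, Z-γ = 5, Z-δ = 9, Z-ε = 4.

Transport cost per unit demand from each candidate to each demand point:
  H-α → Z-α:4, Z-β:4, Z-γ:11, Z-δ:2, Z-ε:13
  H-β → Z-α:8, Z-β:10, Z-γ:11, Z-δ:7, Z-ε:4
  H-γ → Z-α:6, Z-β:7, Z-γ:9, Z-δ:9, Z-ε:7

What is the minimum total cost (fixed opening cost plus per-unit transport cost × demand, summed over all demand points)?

Open {H-α, H-β, H-γ}; cheapest assignment that respects the capacities:
  H-α (cap 14, load 13): Z-β, Z-δ — cost 4×4 + 9×2 = 34
  H-β (cap 13, load 9): Z-γ, Z-ε — cost 5×11 + 4×4 = 71
  H-γ (cap 11, load 9): Z-α — cost 9×6 = 54
  Shipping 159, fixed 343 → total 502.
  Any other capacity-feasible assignment to {H-α, H-β, H-γ} ships for at least 159.
Total demand is 31 and no other set of sites has combined capacity ≥ 31, so {H-α, H-β, H-γ} is the only feasible choice of open sites. Minimum: 502.

502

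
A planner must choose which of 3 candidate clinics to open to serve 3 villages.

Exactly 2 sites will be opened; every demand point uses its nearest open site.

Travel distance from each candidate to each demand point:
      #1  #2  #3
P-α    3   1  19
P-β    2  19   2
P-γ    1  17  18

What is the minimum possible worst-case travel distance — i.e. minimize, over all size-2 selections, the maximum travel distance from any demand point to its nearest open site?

Open {P-α, P-β}.
  Farthest demand point is #1 at travel distance 2 (to P-β); all others are ≤ 2.
With {P-β, P-γ} the worst case is 17.
With {P-α, P-γ} the worst case is 18.
No size-2 selection achieves below 2.

2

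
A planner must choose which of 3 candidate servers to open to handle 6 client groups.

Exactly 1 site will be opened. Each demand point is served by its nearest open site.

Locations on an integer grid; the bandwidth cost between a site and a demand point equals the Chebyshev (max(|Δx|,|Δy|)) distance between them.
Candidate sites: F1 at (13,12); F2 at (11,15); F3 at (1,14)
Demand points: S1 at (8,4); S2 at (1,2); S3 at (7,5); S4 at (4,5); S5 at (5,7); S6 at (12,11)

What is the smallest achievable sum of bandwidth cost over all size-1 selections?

45

Open {F1}.
  S1→F1 8, S2→F1 12, S3→F1 7, S4→F1 9, S5→F1 8, S6→F1 1  ⇒ total 45.
Compare {F2}: total 56.
Compare {F3}: total 58.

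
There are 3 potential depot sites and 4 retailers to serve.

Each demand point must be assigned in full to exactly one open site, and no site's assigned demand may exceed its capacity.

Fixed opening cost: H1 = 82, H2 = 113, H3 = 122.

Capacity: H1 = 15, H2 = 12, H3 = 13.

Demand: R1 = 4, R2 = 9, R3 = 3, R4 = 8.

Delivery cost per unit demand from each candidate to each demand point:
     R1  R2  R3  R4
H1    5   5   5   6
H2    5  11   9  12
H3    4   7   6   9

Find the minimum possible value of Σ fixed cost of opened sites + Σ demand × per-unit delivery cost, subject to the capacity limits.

Open {H1, H3}; cheapest assignment that respects the capacities:
  H1 (cap 15, load 11): R3, R4 — cost 3×5 + 8×6 = 63
  H3 (cap 13, load 13): R1, R2 — cost 4×4 + 9×7 = 79
  Shipping 142, fixed 204 → total 346.
  Any other capacity-feasible assignment to {H1, H3} ships for at least 142.
Compare {H1, H2}: its best feasible assignment gives total 371.
Compare {H2, H3}: its best feasible assignment gives total 432.
Every other set of open sites that can feasibly serve all demand totals ≥ 371 even under its best assignment. Minimum: 346.

346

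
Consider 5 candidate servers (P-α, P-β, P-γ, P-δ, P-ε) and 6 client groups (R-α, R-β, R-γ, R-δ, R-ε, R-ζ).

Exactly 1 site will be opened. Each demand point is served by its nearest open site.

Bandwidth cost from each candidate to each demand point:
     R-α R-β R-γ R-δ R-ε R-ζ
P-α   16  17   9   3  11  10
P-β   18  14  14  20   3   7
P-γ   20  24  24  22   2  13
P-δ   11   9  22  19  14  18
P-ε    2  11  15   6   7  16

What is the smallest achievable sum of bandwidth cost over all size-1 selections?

57

Open {P-ε}.
  R-α→P-ε 2, R-β→P-ε 11, R-γ→P-ε 15, R-δ→P-ε 6, R-ε→P-ε 7, R-ζ→P-ε 16  ⇒ total 57.
Compare {P-α}: total 66.
Compare {P-β}: total 76.
No size-1 selection does better; minimum is 57.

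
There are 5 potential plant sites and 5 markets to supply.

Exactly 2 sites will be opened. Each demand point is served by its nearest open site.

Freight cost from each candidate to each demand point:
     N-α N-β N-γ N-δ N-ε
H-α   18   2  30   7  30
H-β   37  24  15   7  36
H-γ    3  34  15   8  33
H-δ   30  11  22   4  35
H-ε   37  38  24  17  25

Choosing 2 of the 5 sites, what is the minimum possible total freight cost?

Open {H-α, H-γ}.
  N-α→H-γ 3, N-β→H-α 2, N-γ→H-γ 15, N-δ→H-α 7, N-ε→H-α 30  ⇒ total 57.
Compare {H-γ, H-δ}: total 66.
Compare {H-α, H-β}: total 72.
No size-2 selection does better; minimum is 57.

57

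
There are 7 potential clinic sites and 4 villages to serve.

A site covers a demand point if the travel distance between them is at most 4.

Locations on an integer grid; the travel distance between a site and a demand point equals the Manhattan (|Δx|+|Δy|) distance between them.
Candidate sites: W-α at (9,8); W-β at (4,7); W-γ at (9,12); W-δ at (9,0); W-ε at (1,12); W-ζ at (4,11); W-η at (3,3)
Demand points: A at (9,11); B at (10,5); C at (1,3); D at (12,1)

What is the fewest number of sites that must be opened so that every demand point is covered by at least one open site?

Coverage sets (demand points within 4 of each site):
  W-α: {A, B}
  W-β: {}
  W-γ: {A}
  W-δ: {D}
  W-ε: {}
  W-ζ: {}
  W-η: {C}
No 2 sites suffice: every size-2 union leaves at least one demand point uncovered.
But {W-α, W-δ, W-η} covers everything, so the minimum is 3.

3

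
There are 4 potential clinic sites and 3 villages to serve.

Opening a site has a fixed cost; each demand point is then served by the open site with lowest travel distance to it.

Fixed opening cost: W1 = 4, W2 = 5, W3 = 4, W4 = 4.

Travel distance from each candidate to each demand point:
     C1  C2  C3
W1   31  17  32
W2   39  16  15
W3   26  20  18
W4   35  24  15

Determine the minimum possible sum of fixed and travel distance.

Open {W2, W3}: assign each demand point to its cheapest open site.
  C1→W3 26, C2→W2 16, C3→W2 15
  travel distance 57, fixed 9 → total 66.
Compare {W3}: travel distance 64 + fixed 4 = 68.
Compare {W1, W3}: travel distance 61 + fixed 8 = 69.
Compare {W3, W4}: travel distance 61 + fixed 8 = 69.
All other subsets cost ≥ 68. Minimum total cost: 66.

66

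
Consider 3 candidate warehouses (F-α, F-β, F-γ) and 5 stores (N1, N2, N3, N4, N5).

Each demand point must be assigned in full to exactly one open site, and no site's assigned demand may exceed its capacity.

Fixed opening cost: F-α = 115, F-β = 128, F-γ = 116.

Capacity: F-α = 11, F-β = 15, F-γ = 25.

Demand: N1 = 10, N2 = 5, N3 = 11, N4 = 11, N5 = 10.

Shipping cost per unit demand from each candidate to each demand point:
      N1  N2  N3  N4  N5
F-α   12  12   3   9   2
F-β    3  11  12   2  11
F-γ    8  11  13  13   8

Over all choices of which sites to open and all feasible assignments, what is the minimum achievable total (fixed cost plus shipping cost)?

Open {F-α, F-β, F-γ}; cheapest assignment that respects the capacities:
  F-α (cap 11, load 11): N3 — cost 11×3 = 33
  F-β (cap 15, load 11): N4 — cost 11×2 = 22
  F-γ (cap 25, load 25): N1, N2, N5 — cost 10×8 + 5×11 + 10×8 = 215
  Shipping 270, fixed 359 → total 629.
  Any other capacity-feasible assignment to {F-α, F-β, F-γ} ships for at least 270.
Total demand is 47 and no other set of sites has combined capacity ≥ 47, so {F-α, F-β, F-γ} is the only feasible choice of open sites. Minimum: 629.

629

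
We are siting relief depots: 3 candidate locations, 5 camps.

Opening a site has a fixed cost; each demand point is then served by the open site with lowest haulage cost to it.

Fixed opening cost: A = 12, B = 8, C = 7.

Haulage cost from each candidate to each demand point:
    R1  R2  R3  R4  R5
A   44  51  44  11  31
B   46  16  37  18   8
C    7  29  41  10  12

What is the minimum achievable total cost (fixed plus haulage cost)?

93

Open {B, C}: assign each demand point to its cheapest open site.
  R1→C 7, R2→B 16, R3→B 37, R4→C 10, R5→B 8
  haulage cost 78, fixed 15 → total 93.
Compare {A, B, C}: haulage cost 78 + fixed 27 = 105.
Compare {C}: haulage cost 99 + fixed 7 = 106.
Compare {A, C}: haulage cost 99 + fixed 19 = 118.
All other subsets cost ≥ 105. Minimum total cost: 93.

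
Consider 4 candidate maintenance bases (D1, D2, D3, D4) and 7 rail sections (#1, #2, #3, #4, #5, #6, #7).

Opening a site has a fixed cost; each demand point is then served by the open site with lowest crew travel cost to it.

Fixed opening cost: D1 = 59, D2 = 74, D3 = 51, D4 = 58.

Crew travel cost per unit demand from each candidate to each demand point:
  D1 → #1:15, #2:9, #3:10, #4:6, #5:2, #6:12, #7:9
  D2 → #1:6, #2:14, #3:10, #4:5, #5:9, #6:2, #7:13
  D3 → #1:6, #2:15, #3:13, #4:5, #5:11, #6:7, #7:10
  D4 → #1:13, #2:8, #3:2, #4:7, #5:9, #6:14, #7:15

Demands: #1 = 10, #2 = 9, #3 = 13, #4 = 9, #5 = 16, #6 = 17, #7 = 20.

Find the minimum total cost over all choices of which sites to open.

640

Open {D1, D2, D4}: assign each demand point to its cheapest open site.
  #1→D2 10×6=60, #2→D4 9×8=72, #3→D4 13×2=26, #4→D2 9×5=45, #5→D1 16×2=32, #6→D2 17×2=34, #7→D1 20×9=180
  crew travel cost 449, fixed 191 → total 640.
Compare {D1, D2, D3, D4}: crew travel cost 449 + fixed 242 = 691.
Compare {D1, D2}: crew travel cost 562 + fixed 133 = 695.
Compare {D1, D3, D4}: crew travel cost 534 + fixed 168 = 702.
All other subsets cost ≥ 691. Minimum total cost: 640.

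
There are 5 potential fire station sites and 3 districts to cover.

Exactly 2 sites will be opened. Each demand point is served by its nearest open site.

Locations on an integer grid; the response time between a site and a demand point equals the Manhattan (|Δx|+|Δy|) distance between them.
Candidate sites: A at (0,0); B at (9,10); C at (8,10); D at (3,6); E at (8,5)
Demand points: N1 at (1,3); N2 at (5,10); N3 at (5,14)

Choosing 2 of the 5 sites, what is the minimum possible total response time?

14

Open {A, C}.
  N1→A 4, N2→C 3, N3→C 7  ⇒ total 14.
Compare {C, D}: total 15.
Compare {A, B}: total 16.
No size-2 selection does better; minimum is 14.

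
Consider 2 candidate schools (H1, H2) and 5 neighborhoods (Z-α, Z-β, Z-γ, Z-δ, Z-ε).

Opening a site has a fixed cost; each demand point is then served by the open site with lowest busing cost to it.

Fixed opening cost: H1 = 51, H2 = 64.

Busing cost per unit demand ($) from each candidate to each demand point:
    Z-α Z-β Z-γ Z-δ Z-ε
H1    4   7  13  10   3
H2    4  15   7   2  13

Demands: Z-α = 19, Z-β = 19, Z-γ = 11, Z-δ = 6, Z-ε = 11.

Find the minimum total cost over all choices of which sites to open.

Open {H1, H2}: assign each demand point to its cheapest open site.
  Z-α→H1 19×4=76, Z-β→H1 19×7=133, Z-γ→H2 11×7=77, Z-δ→H2 6×2=12, Z-ε→H1 11×3=33
  busing cost 331, fixed 115 → total 446.
Compare {H1}: busing cost 445 + fixed 51 = 496.
Compare {H2}: busing cost 593 + fixed 64 = 657.

446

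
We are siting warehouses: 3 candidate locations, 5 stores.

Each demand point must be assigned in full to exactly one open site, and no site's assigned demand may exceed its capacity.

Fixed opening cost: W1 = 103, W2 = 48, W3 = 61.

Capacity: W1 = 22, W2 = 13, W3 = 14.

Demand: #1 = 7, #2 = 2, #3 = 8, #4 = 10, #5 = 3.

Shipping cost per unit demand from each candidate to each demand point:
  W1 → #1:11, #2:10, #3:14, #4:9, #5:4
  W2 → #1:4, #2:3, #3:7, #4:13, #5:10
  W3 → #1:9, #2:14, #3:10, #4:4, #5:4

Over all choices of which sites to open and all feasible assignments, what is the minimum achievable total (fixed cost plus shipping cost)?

Open {W1, W2}; cheapest assignment that respects the capacities:
  W1 (cap 22, load 20): #1, #4, #5 — cost 7×11 + 10×9 + 3×4 = 179
  W2 (cap 13, load 10): #2, #3 — cost 2×3 + 8×7 = 62
  Shipping 241, fixed 151 → total 392.
  Any other capacity-feasible assignment to {W1, W2} ships for at least 241.
Compare {W1, W2, W3}: its best feasible assignment gives total 403.
Compare {W1, W3}: its best feasible assignment gives total 425.
Every other set of open sites that can feasibly serve all demand totals ≥ 403 even under its best assignment. Minimum: 392.

392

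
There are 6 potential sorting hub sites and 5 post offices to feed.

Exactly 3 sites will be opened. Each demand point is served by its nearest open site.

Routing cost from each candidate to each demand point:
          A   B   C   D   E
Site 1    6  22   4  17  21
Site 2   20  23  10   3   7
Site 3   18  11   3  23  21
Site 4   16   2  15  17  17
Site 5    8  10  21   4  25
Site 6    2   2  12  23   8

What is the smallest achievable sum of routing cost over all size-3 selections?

Open {Site 2, Site 3, Site 6}.
  A→Site 6 2, B→Site 6 2, C→Site 3 3, D→Site 2 3, E→Site 2 7  ⇒ total 17.
Compare {Site 1, Site 2, Site 6}: total 18.
Compare {Site 3, Site 5, Site 6}: total 19.
No size-3 selection does better; minimum is 17.

17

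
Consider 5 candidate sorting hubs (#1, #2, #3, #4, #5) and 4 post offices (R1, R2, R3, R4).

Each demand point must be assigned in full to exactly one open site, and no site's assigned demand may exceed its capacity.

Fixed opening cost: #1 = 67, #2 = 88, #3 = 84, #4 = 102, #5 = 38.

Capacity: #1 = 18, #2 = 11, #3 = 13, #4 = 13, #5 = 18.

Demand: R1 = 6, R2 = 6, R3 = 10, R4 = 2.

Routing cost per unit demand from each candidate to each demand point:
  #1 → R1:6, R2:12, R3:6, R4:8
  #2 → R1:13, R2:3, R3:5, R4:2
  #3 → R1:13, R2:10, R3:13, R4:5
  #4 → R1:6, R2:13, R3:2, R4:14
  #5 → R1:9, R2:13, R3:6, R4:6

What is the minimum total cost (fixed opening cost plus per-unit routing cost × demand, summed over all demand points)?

262

Open {#2, #5}; cheapest assignment that respects the capacities:
  #2 (cap 11, load 8): R2, R4 — cost 6×3 + 2×2 = 22
  #5 (cap 18, load 16): R1, R3 — cost 6×9 + 10×6 = 114
  Shipping 136, fixed 126 → total 262.
  Any other capacity-feasible assignment to {#2, #5} ships for at least 136.
Compare {#1, #2}: its best feasible assignment gives total 273.
Compare {#1, #5}: its best feasible assignment gives total 285.
Every other set of open sites that can feasibly serve all demand totals ≥ 273 even under its best assignment. Minimum: 262.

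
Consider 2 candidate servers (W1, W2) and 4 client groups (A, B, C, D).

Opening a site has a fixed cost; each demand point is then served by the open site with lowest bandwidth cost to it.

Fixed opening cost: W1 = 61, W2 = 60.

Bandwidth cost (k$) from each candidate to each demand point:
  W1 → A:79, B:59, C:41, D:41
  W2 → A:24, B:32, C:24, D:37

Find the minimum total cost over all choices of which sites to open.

Open {W2}: assign each demand point to its cheapest open site.
  A→W2 24, B→W2 32, C→W2 24, D→W2 37
  bandwidth cost 117, fixed 60 → total 177.
Compare {W1, W2}: bandwidth cost 117 + fixed 121 = 238.
Compare {W1}: bandwidth cost 220 + fixed 61 = 281.

177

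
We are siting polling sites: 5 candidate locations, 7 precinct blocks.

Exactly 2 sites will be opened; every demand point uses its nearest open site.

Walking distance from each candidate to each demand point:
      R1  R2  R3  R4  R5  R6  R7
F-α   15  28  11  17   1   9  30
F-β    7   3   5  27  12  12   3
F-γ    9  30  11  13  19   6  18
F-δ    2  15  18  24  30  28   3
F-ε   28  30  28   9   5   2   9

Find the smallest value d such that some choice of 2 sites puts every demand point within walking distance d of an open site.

9

Open {F-β, F-ε}.
  Farthest demand point is R4 at walking distance 9 (to F-ε); all others are ≤ 9.
With {F-β, F-γ} the worst case is 13.
With {F-α, F-β} the worst case is 17.
No size-2 selection achieves below 9.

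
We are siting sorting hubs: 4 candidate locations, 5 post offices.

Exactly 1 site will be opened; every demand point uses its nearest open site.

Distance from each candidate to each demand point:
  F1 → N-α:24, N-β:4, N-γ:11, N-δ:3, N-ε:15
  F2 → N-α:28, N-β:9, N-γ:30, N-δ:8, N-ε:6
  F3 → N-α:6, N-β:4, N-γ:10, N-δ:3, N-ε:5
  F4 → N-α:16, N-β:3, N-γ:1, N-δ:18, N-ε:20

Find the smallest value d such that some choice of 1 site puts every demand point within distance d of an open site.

Open {F3}.
  Farthest demand point is N-γ at distance 10 (to F3); all others are ≤ 10.
With {F4} the worst case is 20.
With {F1} the worst case is 24.
No size-1 selection achieves below 10.

10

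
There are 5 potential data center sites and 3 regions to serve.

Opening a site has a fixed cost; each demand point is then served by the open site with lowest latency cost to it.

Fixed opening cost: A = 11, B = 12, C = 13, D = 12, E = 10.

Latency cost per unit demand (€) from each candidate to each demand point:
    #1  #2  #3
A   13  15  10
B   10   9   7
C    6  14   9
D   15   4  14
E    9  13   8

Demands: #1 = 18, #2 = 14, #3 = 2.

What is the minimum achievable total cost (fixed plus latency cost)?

207

Open {C, D}: assign each demand point to its cheapest open site.
  #1→C 18×6=108, #2→D 14×4=56, #3→C 2×9=18
  latency cost 182, fixed 25 → total 207.
Compare {B, C, D}: latency cost 178 + fixed 37 = 215.
Compare {C, D, E}: latency cost 180 + fixed 35 = 215.
Compare {A, C, D}: latency cost 182 + fixed 36 = 218.
All other subsets cost ≥ 215. Minimum total cost: 207.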